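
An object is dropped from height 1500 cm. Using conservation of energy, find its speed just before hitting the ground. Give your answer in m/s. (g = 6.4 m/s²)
Convert to SI: h = 15.0 m
mgh = ½mv² ⇒ v = √(2gh) = √(2·6.4·15.0) = 13.86 m/s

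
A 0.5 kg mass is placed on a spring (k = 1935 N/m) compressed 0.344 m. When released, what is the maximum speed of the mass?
½kx² = ½mv² ⇒ v = x√(k/m) = (0.344)√(1935/0.5) = 21.4 m/s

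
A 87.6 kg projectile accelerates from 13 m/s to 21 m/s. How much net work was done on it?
W = ΔKE = ½m(v₂² − v₁²) = ½(87.6)(21² − 13²) = 11913.6 J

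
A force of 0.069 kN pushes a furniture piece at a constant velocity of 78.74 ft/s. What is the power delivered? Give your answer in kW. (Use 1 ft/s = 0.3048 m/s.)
Convert to SI: F = 69.0 N, v = 24.0 m/s
P = Fv = (69.0)(24.0) = 1656.0 W = 1.656 kW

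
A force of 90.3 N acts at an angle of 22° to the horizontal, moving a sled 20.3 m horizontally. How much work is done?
W = F·d·cosθ = (90.3)(20.3)cos(22°) = 1700 J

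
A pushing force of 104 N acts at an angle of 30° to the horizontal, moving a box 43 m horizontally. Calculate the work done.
W = F·d·cosθ = (104)(43)cos(30°) = 3873 J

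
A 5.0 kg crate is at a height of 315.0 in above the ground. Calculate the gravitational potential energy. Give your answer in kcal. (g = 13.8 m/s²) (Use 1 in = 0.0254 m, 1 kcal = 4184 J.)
Convert to SI: m = 5.0 kg, h = 8.001 m
PE = mgh = (5.0)(13.8)(8.001) = 552.069 J = 0.1319 kcal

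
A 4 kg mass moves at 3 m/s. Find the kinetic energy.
KE = ½mv² = ½(4)(3)² = 18.0 J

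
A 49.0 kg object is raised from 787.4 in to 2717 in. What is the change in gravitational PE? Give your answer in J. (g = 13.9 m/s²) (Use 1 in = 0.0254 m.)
Convert to SI: m = 49.0 kg, Δh = 49.0118 m
ΔPE = mgΔh = (49.0)(13.9)(49.0118) = 33380 J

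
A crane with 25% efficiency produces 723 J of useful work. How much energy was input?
W_in = W_out/η = 723/0.25 = 2892 J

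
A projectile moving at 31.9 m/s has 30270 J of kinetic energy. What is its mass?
m = 2·KE/v² = 2·30270/(31.9)² = 59.49 kg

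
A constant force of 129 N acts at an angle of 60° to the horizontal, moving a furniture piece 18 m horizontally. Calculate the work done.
W = F·d·cosθ = (129)(18)cos(60°) = 1161 J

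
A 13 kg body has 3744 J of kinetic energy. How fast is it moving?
v = √(2·KE/m) = √(2·3744/13) = 24.0 m/s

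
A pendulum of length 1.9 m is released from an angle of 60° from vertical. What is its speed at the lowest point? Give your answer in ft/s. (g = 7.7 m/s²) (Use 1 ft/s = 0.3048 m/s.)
h = L(1 − cosθ) = 1.9(1 − cos60°) = 0.95 m
v = √(2gh) = √(2·7.7·0.95) = 3.82492 m/s = 12.55 ft/s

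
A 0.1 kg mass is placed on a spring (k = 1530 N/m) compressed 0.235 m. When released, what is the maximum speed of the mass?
½kx² = ½mv² ⇒ v = x√(k/m) = (0.235)√(1530/0.1) = 29.07 m/s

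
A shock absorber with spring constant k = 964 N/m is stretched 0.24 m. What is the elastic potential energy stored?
PE = ½kx² = ½(964)(0.24)² = 27.76 J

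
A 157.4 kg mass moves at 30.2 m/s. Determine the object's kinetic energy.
KE = ½mv² = ½(157.4)(30.2)² = 71780 J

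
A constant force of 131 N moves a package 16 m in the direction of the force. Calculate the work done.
W = F·d = (131)(16) = 2096 J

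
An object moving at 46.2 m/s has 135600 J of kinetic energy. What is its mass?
m = 2·KE/v² = 2·135600/(46.2)² = 127.1 kg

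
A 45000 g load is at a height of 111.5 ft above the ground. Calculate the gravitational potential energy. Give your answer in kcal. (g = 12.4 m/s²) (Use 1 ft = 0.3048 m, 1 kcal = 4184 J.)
Convert to SI: m = 45.0 kg, h = 33.9852 m
PE = mgh = (45.0)(12.4)(33.9852) = 18963.7 J = 4.532 kcal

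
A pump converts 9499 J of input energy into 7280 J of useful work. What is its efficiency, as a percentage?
η = W_out/W_in = 7280/9499 = 76.64%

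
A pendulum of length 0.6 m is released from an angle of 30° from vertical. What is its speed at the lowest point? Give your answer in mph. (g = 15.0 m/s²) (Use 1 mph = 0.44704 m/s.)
h = L(1 − cosθ) = 0.6(1 − cos30°) = 0.0803848 m
v = √(2gh) = √(2·15.0·0.0803848) = 1.55291 m/s = 3.474 mph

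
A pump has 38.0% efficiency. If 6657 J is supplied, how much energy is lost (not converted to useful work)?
W_lost = W_in(1 − η) = 6657·(1 − 0.38) = 4127 J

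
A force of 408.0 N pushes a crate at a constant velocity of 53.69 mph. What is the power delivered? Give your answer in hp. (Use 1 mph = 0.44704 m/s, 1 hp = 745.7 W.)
Convert to SI: F = 408.0 N, v = 24.0016 m/s
P = Fv = (408.0)(24.0016) = 9792.64 W = 13.13 hp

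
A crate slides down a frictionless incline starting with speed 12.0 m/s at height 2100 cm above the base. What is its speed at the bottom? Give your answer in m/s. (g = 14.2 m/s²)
Convert to SI: v₀ = 12.0 m/s, h = 21.0 m
½mv₀² + mgh = ½mv² ⇒ v = √(v₀² + 2gh) = √(12.0² + 2·14.2·21.0) = 27.21 m/s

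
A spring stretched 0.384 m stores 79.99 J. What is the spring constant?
k = 2·PE/x² = 2·79.99/(0.384)² = 1085 N/m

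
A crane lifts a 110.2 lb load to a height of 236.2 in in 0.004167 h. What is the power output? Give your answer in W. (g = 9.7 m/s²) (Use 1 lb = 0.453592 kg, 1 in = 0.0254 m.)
Convert to SI: m = 49.9858 kg, h = 5.99948 m, t = 15.0012 s
P = mgh/t = (49.9858)(9.7)(5.99948)/15.0012 = 193.9 W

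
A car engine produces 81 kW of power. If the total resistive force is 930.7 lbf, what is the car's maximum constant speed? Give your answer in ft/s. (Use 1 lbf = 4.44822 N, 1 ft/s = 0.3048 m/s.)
Convert to SI: F = 4139.96 N
P = Fv ⇒ v = P/F = 81000 W/4139.96 N = 19.5654 m/s = 64.19 ft/s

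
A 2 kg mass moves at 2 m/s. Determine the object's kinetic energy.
KE = ½mv² = ½(2)(2)² = 4.0 J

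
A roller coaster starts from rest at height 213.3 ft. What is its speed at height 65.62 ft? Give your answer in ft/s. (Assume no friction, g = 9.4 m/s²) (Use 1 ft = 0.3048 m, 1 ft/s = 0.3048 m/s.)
Convert to SI: h₁−h₂ = 45.0129 m
mgh₁ = mgh₂ + ½mv² ⇒ v = √(2g(h₁−h₂)) = √(2·9.4·45.0129) = 29.0902 m/s = 95.44 ft/s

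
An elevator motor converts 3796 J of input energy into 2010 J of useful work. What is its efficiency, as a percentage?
η = W_out/W_in = 2010/3796 = 52.95%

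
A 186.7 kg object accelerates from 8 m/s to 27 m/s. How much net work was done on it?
W = ΔKE = ½m(v₂² − v₁²) = ½(186.7)(27² − 8²) = 62077.75 J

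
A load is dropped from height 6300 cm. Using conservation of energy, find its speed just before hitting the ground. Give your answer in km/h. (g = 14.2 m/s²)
Convert to SI: h = 63.0 m
mgh = ½mv² ⇒ v = √(2gh) = √(2·14.2·63.0) = 42.2989 m/s = 152.3 km/h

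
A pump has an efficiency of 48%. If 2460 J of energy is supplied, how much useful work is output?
W_out = η·W_in = 0.48·2460 = 1180.8 J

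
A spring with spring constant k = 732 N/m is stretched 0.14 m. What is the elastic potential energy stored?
PE = ½kx² = ½(732)(0.14)² = 7.174 J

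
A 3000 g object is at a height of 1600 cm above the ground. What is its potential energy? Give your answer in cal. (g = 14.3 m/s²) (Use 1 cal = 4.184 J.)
Convert to SI: m = 3.0 kg, h = 16.0 m
PE = mgh = (3.0)(14.3)(16.0) = 686.4 J = 164.1 cal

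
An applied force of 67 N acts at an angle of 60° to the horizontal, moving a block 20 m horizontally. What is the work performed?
W = F·d·cosθ = (67)(20)cos(60°) = 670.0 J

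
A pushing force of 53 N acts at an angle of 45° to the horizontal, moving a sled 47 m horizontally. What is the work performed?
W = F·d·cosθ = (53)(47)cos(45°) = 1761 J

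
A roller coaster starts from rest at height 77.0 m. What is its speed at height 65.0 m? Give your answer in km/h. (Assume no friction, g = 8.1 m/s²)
mgh₁ = mgh₂ + ½mv² ⇒ v = √(2g(h₁−h₂)) = √(2·8.1·12.0) = 13.9427 m/s = 50.19 km/h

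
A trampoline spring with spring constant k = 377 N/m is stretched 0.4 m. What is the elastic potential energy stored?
PE = ½kx² = ½(377)(0.4)² = 30.16 J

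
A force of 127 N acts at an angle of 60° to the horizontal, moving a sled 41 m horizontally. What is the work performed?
W = F·d·cosθ = (127)(41)cos(60°) = 2604 J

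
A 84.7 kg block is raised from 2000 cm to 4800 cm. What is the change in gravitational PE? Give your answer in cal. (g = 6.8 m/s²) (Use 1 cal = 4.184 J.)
Convert to SI: m = 84.7 kg, Δh = 28.0 m
ΔPE = mgΔh = (84.7)(6.8)(28.0) = 16126.9 J = 3854 cal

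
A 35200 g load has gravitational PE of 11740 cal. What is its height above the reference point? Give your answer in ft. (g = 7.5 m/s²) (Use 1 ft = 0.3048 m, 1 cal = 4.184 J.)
Convert to SI: m = 35.2 kg, PE = 49120.2 J
h = PE/(mg) = 49120.2/(35.2·7.5) = 186.061 m = 610.4 ft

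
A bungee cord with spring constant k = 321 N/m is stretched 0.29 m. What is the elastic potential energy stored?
PE = ½kx² = ½(321)(0.29)² = 13.5 J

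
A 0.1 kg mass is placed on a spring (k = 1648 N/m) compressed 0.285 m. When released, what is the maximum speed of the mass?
½kx² = ½mv² ⇒ v = x√(k/m) = (0.285)√(1648/0.1) = 36.59 m/s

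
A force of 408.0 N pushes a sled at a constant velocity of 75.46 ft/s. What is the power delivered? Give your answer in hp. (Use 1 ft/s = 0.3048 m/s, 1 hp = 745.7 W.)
Convert to SI: F = 408.0 N, v = 23.0002 m/s
P = Fv = (408.0)(23.0002) = 9384.08 W = 12.58 hp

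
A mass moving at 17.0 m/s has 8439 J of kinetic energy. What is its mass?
m = 2·KE/v² = 2·8439/(17.0)² = 58.4 kg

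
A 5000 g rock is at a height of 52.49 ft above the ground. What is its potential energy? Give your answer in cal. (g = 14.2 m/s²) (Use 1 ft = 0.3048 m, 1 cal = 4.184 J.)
Convert to SI: m = 5.0 kg, h = 15.999 m
PE = mgh = (5.0)(14.2)(15.999) = 1135.93 J = 271.5 cal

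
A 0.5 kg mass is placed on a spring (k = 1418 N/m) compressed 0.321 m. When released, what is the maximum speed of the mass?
½kx² = ½mv² ⇒ v = x√(k/m) = (0.321)√(1418/0.5) = 17.09 m/s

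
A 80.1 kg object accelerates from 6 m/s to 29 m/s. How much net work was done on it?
W = ΔKE = ½m(v₂² − v₁²) = ½(80.1)(29² − 6²) = 32240.25 J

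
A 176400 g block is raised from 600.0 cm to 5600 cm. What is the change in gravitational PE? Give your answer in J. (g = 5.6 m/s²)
Convert to SI: m = 176.4 kg, Δh = 50.0 m
ΔPE = mgΔh = (176.4)(5.6)(50.0) = 49390 J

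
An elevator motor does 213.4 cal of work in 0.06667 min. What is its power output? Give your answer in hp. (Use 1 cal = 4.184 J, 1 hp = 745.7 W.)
Convert to SI: W = 892.866 J, t = 4.0002 s
P = W/t = 892.866/4.0002 = 223.205 W = 0.2993 hp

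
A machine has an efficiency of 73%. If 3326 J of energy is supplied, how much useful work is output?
W_out = η·W_in = 0.73·3326 = 2427.98 J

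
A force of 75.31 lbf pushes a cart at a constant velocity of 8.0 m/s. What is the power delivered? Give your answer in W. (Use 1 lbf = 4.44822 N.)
Convert to SI: F = 334.995 N, v = 8.0 m/s
P = Fv = (334.995)(8.0) = 2680 W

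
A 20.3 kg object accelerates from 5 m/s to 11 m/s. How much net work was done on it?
W = ΔKE = ½m(v₂² − v₁²) = ½(20.3)(11² − 5²) = 974.4 J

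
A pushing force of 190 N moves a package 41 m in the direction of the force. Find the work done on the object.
W = F·d = (190)(41) = 7790 J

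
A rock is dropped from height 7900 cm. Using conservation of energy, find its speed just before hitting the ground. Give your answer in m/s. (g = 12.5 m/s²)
Convert to SI: h = 79.0 m
mgh = ½mv² ⇒ v = √(2gh) = √(2·12.5·79.0) = 44.44 m/s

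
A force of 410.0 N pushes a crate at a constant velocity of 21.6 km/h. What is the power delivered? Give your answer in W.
Convert to SI: F = 410.0 N, v = 6.0 m/s
P = Fv = (410.0)(6.0) = 2460 W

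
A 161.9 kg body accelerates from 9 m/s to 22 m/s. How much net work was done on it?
W = ΔKE = ½m(v₂² − v₁²) = ½(161.9)(22² − 9²) = 32622.85 J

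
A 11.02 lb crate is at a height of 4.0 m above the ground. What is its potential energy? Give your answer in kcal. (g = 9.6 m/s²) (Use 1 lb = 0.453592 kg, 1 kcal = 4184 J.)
Convert to SI: m = 4.99858 kg, h = 4.0 m
PE = mgh = (4.99858)(9.6)(4.0) = 191.946 J = 0.04588 kcal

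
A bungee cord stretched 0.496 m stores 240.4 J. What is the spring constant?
k = 2·PE/x² = 2·240.4/(0.496)² = 1954 N/m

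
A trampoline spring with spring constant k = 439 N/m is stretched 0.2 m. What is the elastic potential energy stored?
PE = ½kx² = ½(439)(0.2)² = 8.78 J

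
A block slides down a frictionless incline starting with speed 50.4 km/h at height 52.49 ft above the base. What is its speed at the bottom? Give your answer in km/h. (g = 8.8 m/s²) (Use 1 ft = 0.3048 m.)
Convert to SI: v₀ = 14.0 m/s, h = 15.999 m
½mv₀² + mgh = ½mv² ⇒ v = √(v₀² + 2gh) = √(14.0² + 2·8.8·15.999) = 21.8536 m/s = 78.67 km/h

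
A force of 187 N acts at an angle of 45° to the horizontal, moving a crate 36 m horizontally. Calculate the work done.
W = F·d·cosθ = (187)(36)cos(45°) = 4760 J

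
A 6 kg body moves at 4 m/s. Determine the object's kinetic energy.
KE = ½mv² = ½(6)(4)² = 48.0 J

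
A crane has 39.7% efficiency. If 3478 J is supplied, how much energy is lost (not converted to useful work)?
W_lost = W_in(1 − η) = 3478·(1 − 0.397) = 2097 J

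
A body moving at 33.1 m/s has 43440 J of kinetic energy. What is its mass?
m = 2·KE/v² = 2·43440/(33.1)² = 79.3 kg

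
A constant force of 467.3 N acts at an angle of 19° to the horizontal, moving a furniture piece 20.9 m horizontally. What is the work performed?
W = F·d·cosθ = (467.3)(20.9)cos(19°) = 9234 J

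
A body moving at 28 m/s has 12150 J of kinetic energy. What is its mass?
m = 2·KE/v² = 2·12150/(28)² = 30.99 kg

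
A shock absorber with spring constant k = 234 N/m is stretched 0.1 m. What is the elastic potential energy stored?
PE = ½kx² = ½(234)(0.1)² = 1.17 J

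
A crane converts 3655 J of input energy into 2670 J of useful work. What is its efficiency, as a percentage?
η = W_out/W_in = 2670/3655 = 73.05%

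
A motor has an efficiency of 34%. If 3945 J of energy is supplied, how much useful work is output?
W_out = η·W_in = 0.34·3945 = 1341.3 J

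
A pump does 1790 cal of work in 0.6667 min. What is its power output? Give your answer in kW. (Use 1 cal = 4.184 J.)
Convert to SI: W = 7489.36 J, t = 40.002 s
P = W/t = 7489.36/40.002 = 187.225 W = 0.1872 kW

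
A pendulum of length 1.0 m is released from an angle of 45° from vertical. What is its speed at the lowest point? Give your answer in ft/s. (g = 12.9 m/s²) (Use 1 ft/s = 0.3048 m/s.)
h = L(1 − cosθ) = 1.0(1 − cos45°) = 0.292893 m
v = √(2gh) = √(2·12.9·0.292893) = 2.74894 m/s = 9.019 ft/s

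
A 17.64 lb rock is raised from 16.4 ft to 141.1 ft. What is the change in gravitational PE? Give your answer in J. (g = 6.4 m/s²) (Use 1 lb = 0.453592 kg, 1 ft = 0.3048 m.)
Convert to SI: m = 8.00136 kg, Δh = 38.0086 m
ΔPE = mgΔh = (8.00136)(6.4)(38.0086) = 1946 J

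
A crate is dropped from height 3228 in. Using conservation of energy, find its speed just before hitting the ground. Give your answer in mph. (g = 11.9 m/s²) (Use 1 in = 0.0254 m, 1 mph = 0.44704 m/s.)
Convert to SI: h = 81.9912 m
mgh = ½mv² ⇒ v = √(2gh) = √(2·11.9·81.9912) = 44.1745 m/s = 98.82 mph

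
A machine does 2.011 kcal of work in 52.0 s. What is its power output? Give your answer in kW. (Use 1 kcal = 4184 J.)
Convert to SI: W = 8414.02 J, t = 52.0 s
P = W/t = 8414.02/52.0 = 161.808 W = 0.1618 kW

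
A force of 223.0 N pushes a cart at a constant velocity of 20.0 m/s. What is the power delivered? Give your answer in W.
P = Fv = (223.0)(20.0) = 4460 W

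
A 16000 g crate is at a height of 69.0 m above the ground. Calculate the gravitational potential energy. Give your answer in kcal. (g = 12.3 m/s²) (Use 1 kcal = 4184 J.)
Convert to SI: m = 16.0 kg, h = 69.0 m
PE = mgh = (16.0)(12.3)(69.0) = 13579.2 J = 3.246 kcal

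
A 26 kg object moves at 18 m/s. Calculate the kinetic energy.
KE = ½mv² = ½(26)(18)² = 4212.0 J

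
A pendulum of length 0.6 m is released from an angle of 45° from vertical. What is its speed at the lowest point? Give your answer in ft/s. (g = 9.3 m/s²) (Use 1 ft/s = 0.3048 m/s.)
h = L(1 − cosθ) = 0.6(1 − cos45°) = 0.175736 m
v = √(2gh) = √(2·9.3·0.175736) = 1.80795 m/s = 5.932 ft/s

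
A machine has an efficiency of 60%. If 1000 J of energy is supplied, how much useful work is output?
W_out = η·W_in = 0.6·1000 = 600.0 J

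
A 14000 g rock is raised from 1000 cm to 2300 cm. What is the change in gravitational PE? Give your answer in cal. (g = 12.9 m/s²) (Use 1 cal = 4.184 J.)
Convert to SI: m = 14.0 kg, Δh = 13.0 m
ΔPE = mgΔh = (14.0)(12.9)(13.0) = 2347.8 J = 561.1 cal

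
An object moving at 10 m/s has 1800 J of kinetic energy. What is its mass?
m = 2·KE/v² = 2·1800/(10)² = 36.0 kg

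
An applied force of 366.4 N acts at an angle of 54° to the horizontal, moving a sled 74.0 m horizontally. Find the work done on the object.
W = F·d·cosθ = (366.4)(74.0)cos(54°) = 15940 J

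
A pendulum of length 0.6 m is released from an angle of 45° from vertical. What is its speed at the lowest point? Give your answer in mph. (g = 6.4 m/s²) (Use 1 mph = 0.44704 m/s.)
h = L(1 − cosθ) = 0.6(1 − cos45°) = 0.175736 m
v = √(2gh) = √(2·6.4·0.175736) = 1.49981 m/s = 3.355 mph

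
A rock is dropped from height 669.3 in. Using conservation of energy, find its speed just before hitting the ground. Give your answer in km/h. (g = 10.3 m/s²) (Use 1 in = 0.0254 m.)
Convert to SI: h = 17.0002 m
mgh = ½mv² ⇒ v = √(2gh) = √(2·10.3·17.0002) = 18.7138 m/s = 67.37 km/h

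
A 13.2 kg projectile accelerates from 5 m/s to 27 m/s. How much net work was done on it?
W = ΔKE = ½m(v₂² − v₁²) = ½(13.2)(27² − 5²) = 4646.4 J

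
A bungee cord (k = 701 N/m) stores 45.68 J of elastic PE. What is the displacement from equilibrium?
x = √(2·PE/k) = √(2·45.68/701) = 0.361 m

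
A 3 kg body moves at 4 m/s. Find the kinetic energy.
KE = ½mv² = ½(3)(4)² = 24.0 J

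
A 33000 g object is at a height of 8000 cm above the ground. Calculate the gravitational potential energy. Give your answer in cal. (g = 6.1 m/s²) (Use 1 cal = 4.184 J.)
Convert to SI: m = 33.0 kg, h = 80.0 m
PE = mgh = (33.0)(6.1)(80.0) = 16104.0 J = 3849 cal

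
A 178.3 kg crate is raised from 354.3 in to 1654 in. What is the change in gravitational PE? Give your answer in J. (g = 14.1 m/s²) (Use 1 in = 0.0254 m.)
Convert to SI: m = 178.3 kg, Δh = 33.0124 m
ΔPE = mgΔh = (178.3)(14.1)(33.0124) = 82990 J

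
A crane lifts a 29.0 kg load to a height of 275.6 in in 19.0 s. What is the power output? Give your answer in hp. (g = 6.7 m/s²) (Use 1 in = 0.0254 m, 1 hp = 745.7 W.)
Convert to SI: m = 29.0 kg, h = 7.00024 m, t = 19.0 s
P = mgh/t = (29.0)(6.7)(7.00024)/19.0 = 71.5867 W = 0.096 hp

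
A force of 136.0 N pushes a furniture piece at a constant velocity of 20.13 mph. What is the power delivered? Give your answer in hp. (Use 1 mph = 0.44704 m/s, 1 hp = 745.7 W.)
Convert to SI: F = 136.0 N, v = 8.99892 m/s
P = Fv = (136.0)(8.99892) = 1223.85 W = 1.641 hp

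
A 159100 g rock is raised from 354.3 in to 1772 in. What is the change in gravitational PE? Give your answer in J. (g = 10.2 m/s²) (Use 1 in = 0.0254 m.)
Convert to SI: m = 159.1 kg, Δh = 36.0096 m
ΔPE = mgΔh = (159.1)(10.2)(36.0096) = 58440 J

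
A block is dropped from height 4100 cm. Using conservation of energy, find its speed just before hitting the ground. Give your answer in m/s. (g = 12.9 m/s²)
Convert to SI: h = 41.0 m
mgh = ½mv² ⇒ v = √(2gh) = √(2·12.9·41.0) = 32.52 m/s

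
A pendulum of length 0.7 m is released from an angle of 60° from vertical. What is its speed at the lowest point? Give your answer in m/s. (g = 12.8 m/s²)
h = L(1 − cosθ) = 0.7(1 − cos60°) = 0.35 m
v = √(2gh) = √(2·12.8·0.35) = 2.993 m/s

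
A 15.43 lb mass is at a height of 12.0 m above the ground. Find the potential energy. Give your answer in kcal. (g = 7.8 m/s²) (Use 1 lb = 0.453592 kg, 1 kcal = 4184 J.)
Convert to SI: m = 6.99892 kg, h = 12.0 m
PE = mgh = (6.99892)(7.8)(12.0) = 655.099 J = 0.1566 kcal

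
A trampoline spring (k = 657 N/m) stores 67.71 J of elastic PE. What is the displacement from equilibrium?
x = √(2·PE/k) = √(2·67.71/657) = 0.454 m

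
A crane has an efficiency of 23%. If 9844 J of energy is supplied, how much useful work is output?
W_out = η·W_in = 0.23·9844 = 2264.12 J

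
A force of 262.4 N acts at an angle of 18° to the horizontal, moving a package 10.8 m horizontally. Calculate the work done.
W = F·d·cosθ = (262.4)(10.8)cos(18°) = 2695 J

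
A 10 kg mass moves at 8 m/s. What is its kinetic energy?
KE = ½mv² = ½(10)(8)² = 320.0 J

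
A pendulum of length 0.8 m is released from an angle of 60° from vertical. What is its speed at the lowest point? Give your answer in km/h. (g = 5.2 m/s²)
h = L(1 − cosθ) = 0.8(1 − cos60°) = 0.4 m
v = √(2gh) = √(2·5.2·0.4) = 2.03961 m/s = 7.343 km/h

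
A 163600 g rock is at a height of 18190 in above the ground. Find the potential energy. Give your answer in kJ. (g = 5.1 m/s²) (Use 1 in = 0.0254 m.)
Convert to SI: m = 163.6 kg, h = 462.026 m
PE = mgh = (163.6)(5.1)(462.026) = 385496 J = 385.5 kJ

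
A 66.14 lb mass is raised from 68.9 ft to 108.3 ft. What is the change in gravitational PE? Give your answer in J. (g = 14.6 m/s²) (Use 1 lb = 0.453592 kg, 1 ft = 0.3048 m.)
Convert to SI: m = 30.0006 kg, Δh = 12.0091 m
ΔPE = mgΔh = (30.0006)(14.6)(12.0091) = 5260 J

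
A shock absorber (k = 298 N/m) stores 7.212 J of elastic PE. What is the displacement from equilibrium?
x = √(2·PE/k) = √(2·7.212/298) = 0.22 m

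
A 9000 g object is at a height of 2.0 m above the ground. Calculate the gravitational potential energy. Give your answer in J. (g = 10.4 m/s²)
Convert to SI: m = 9.0 kg, h = 2.0 m
PE = mgh = (9.0)(10.4)(2.0) = 187.2 J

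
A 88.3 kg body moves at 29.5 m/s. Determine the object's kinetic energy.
KE = ½mv² = ½(88.3)(29.5)² = 38420 J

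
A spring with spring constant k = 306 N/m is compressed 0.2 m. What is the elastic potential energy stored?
PE = ½kx² = ½(306)(0.2)² = 6.12 J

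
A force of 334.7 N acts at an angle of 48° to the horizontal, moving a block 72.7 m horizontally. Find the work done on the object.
W = F·d·cosθ = (334.7)(72.7)cos(48°) = 16280 J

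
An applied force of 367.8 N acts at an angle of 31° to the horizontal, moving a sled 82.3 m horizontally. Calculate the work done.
W = F·d·cosθ = (367.8)(82.3)cos(31°) = 25950 J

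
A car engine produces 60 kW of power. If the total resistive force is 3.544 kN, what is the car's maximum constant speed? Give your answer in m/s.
Convert to SI: F = 3544.0 N
P = Fv ⇒ v = P/F = 60000 W/3544.0 N = 16.93 m/s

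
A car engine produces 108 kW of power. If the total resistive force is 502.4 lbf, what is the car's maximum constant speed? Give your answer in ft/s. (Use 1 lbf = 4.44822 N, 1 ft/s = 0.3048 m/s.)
Convert to SI: F = 2234.79 N
P = Fv ⇒ v = P/F = 108000 W/2234.79 N = 48.3268 m/s = 158.6 ft/s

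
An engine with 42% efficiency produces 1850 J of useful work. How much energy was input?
W_in = W_out/η = 1850/0.42 = 4405 J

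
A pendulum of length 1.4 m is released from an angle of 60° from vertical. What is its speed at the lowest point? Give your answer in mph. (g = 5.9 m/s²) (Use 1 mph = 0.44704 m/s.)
h = L(1 − cosθ) = 1.4(1 − cos60°) = 0.7 m
v = √(2gh) = √(2·5.9·0.7) = 2.87402 m/s = 6.429 mph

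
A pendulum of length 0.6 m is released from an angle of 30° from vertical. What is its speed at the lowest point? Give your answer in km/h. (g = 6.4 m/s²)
h = L(1 − cosθ) = 0.6(1 − cos30°) = 0.0803848 m
v = √(2gh) = √(2·6.4·0.0803848) = 1.01436 m/s = 3.652 km/h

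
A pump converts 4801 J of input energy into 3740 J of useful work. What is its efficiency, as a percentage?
η = W_out/W_in = 3740/4801 = 77.9%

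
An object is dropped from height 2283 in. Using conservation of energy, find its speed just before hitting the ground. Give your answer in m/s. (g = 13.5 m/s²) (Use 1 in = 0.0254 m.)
Convert to SI: h = 57.9882 m
mgh = ½mv² ⇒ v = √(2gh) = √(2·13.5·57.9882) = 39.57 m/s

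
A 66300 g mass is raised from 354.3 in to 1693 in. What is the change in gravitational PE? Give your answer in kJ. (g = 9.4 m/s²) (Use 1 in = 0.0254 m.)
Convert to SI: m = 66.3 kg, Δh = 34.003 m
ΔPE = mgΔh = (66.3)(9.4)(34.003) = 21191.3 J = 21.19 kJ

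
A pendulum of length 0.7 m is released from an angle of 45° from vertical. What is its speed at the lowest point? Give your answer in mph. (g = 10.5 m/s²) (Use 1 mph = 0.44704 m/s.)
h = L(1 − cosθ) = 0.7(1 − cos45°) = 0.205025 m
v = √(2gh) = √(2·10.5·0.205025) = 2.07498 m/s = 4.642 mph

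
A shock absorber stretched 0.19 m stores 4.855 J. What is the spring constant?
k = 2·PE/x² = 2·4.855/(0.19)² = 269.0 N/m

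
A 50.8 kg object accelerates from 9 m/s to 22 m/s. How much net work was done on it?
W = ΔKE = ½m(v₂² − v₁²) = ½(50.8)(22² − 9²) = 10236.2 J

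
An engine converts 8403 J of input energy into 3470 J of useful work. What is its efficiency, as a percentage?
η = W_out/W_in = 3470/8403 = 41.29%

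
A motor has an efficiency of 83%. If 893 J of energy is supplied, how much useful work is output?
W_out = η·W_in = 0.83·893 = 741.19 J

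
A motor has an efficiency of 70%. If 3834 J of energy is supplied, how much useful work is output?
W_out = η·W_in = 0.7·3834 = 2683.8 J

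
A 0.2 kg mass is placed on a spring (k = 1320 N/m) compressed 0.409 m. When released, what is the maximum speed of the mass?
½kx² = ½mv² ⇒ v = x√(k/m) = (0.409)√(1320/0.2) = 33.23 m/s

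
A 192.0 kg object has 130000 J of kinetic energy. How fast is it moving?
v = √(2·KE/m) = √(2·130000/192.0) = 36.8 m/s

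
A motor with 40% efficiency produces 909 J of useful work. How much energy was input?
W_in = W_out/η = 909/0.4 = 2273 J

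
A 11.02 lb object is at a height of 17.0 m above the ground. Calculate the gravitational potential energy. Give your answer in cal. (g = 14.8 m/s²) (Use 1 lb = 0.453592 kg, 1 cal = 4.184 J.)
Convert to SI: m = 4.99858 kg, h = 17.0 m
PE = mgh = (4.99858)(14.8)(17.0) = 1257.64 J = 300.6 cal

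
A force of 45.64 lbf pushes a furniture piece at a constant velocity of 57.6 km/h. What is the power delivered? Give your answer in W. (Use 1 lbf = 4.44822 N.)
Convert to SI: F = 203.017 N, v = 16.0 m/s
P = Fv = (203.017)(16.0) = 3248 W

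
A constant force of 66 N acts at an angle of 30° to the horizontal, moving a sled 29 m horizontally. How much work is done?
W = F·d·cosθ = (66)(29)cos(30°) = 1658 J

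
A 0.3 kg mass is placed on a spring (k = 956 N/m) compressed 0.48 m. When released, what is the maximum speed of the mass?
½kx² = ½mv² ⇒ v = x√(k/m) = (0.48)√(956/0.3) = 27.1 m/s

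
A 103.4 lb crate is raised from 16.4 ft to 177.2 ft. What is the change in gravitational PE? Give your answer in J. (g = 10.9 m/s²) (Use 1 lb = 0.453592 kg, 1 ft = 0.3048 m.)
Convert to SI: m = 46.9014 kg, Δh = 49.0118 m
ΔPE = mgΔh = (46.9014)(10.9)(49.0118) = 25060 J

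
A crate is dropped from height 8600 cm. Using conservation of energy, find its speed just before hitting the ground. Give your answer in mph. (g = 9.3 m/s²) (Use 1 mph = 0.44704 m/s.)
Convert to SI: h = 86.0 m
mgh = ½mv² ⇒ v = √(2gh) = √(2·9.3·86.0) = 39.995 m/s = 89.47 mph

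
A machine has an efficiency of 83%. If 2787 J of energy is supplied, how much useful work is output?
W_out = η·W_in = 0.83·2787 = 2313.21 J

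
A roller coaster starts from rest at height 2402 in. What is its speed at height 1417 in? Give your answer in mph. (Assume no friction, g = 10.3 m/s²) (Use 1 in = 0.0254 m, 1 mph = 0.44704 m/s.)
Convert to SI: h₁−h₂ = 25.019 m
mgh₁ = mgh₂ + ½mv² ⇒ v = √(2g(h₁−h₂)) = √(2·10.3·25.019) = 22.7022 m/s = 50.78 mph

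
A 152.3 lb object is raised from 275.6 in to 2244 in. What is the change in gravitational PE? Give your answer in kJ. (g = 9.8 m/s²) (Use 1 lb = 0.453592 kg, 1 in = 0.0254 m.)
Convert to SI: m = 69.0821 kg, Δh = 49.9974 m
ΔPE = mgΔh = (69.0821)(9.8)(49.9974) = 33848.4 J = 33.85 kJ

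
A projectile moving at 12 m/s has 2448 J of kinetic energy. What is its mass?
m = 2·KE/v² = 2·2448/(12)² = 34.0 kg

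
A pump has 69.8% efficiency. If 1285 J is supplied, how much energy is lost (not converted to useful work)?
W_lost = W_in(1 − η) = 1285·(1 − 0.698) = 388.1 J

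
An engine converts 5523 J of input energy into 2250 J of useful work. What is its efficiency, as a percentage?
η = W_out/W_in = 2250/5523 = 40.74%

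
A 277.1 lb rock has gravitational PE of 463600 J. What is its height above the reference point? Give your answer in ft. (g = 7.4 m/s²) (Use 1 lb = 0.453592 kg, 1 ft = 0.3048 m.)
Convert to SI: m = 125.69 kg, PE = 463600 J
h = PE/(mg) = 463600/(125.69·7.4) = 498.436 m = 1635 ft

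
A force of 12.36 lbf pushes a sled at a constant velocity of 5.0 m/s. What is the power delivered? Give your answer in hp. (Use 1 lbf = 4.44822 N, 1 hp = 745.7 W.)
Convert to SI: F = 54.98 N, v = 5.0 m/s
P = Fv = (54.98)(5.0) = 274.9 W = 0.3686 hp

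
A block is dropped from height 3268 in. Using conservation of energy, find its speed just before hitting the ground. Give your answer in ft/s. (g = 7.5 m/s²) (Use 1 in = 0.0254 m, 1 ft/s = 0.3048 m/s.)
Convert to SI: h = 83.0072 m
mgh = ½mv² ⇒ v = √(2gh) = √(2·7.5·83.0072) = 35.2861 m/s = 115.8 ft/s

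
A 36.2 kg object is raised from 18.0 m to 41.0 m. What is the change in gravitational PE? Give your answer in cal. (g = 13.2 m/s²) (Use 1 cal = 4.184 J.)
ΔPE = mgΔh = (36.2)(13.2)(23.0) = 10990.3 J = 2627 cal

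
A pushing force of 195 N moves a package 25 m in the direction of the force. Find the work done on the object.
W = F·d = (195)(25) = 4875 J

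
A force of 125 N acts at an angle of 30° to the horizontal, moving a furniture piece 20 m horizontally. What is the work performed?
W = F·d·cosθ = (125)(20)cos(30°) = 2165 J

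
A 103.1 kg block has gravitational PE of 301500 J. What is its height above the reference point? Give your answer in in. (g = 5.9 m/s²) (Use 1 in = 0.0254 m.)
h = PE/(mg) = 301500/(103.1·5.9) = 495.652 m = 19510 in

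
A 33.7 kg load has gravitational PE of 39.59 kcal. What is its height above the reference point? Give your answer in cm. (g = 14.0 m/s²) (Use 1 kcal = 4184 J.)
Convert to SI: m = 33.7 kg, PE = 165645 J
h = PE/(mg) = 165645/(33.7·14.0) = 351.091 m = 35110 cm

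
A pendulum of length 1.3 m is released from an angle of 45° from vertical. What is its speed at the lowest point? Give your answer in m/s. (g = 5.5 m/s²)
h = L(1 − cosθ) = 1.3(1 − cos45°) = 0.380761 m
v = √(2gh) = √(2·5.5·0.380761) = 2.047 m/s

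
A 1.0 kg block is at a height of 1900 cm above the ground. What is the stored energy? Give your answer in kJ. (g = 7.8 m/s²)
Convert to SI: m = 1.0 kg, h = 19.0 m
PE = mgh = (1.0)(7.8)(19.0) = 148.2 J = 0.1482 kJ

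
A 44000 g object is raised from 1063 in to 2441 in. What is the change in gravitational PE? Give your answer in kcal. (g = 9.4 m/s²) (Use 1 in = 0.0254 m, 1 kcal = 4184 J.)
Convert to SI: m = 44.0 kg, Δh = 35.0012 m
ΔPE = mgΔh = (44.0)(9.4)(35.0012) = 14476.5 J = 3.46 kcal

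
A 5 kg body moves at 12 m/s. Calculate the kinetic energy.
KE = ½mv² = ½(5)(12)² = 360.0 J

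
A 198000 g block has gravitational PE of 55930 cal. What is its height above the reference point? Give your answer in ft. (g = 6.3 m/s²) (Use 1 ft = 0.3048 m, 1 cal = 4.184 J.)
Convert to SI: m = 198.0 kg, PE = 234011 J
h = PE/(mg) = 234011/(198.0·6.3) = 187.599 m = 615.5 ft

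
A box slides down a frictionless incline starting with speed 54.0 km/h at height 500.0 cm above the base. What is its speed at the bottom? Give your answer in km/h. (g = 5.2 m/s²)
Convert to SI: v₀ = 15.0 m/s, h = 5.0 m
½mv₀² + mgh = ½mv² ⇒ v = √(v₀² + 2gh) = √(15.0² + 2·5.2·5.0) = 16.6433 m/s = 59.92 km/h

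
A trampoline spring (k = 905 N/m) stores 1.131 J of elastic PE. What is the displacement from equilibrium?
x = √(2·PE/k) = √(2·1.131/905) = 0.04999 m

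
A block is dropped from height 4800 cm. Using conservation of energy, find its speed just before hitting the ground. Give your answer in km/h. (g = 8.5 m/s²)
Convert to SI: h = 48.0 m
mgh = ½mv² ⇒ v = √(2gh) = √(2·8.5·48.0) = 28.5657 m/s = 102.8 km/h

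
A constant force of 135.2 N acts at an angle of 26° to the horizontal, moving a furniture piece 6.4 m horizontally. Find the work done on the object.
W = F·d·cosθ = (135.2)(6.4)cos(26°) = 777.7 J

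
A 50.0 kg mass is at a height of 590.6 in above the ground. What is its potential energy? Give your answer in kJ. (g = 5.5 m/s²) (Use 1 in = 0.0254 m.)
Convert to SI: m = 50.0 kg, h = 15.0012 m
PE = mgh = (50.0)(5.5)(15.0012) = 4125.34 J = 4.125 kJ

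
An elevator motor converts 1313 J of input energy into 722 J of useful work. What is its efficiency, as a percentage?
η = W_out/W_in = 722/1313 = 54.99%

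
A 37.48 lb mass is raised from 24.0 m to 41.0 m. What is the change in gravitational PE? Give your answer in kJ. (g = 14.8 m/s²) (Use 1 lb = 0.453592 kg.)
Convert to SI: m = 17.0006 kg, Δh = 17.0 m
ΔPE = mgΔh = (17.0006)(14.8)(17.0) = 4277.36 J = 4.277 kJ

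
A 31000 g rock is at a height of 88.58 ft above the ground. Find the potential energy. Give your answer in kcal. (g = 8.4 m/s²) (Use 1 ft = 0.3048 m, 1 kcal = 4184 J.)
Convert to SI: m = 31.0 kg, h = 26.9992 m
PE = mgh = (31.0)(8.4)(26.9992) = 7030.59 J = 1.68 kcal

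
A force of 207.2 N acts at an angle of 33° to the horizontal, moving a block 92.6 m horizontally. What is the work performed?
W = F·d·cosθ = (207.2)(92.6)cos(33°) = 16090 J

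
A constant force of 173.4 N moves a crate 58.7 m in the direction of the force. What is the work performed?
W = F·d = (173.4)(58.7) = 10180 J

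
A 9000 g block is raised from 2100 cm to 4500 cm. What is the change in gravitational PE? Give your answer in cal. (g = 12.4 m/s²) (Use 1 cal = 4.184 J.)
Convert to SI: m = 9.0 kg, Δh = 24.0 m
ΔPE = mgΔh = (9.0)(12.4)(24.0) = 2678.4 J = 640.2 cal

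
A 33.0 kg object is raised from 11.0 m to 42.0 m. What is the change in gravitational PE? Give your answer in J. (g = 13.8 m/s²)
ΔPE = mgΔh = (33.0)(13.8)(31.0) = 14120 J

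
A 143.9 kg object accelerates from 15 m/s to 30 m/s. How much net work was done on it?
W = ΔKE = ½m(v₂² − v₁²) = ½(143.9)(30² − 15²) = 48566.25 J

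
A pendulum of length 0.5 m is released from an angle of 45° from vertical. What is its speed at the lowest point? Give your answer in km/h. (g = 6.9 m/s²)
h = L(1 − cosθ) = 0.5(1 − cos45°) = 0.146447 m
v = √(2gh) = √(2·6.9·0.146447) = 1.42161 m/s = 5.118 km/h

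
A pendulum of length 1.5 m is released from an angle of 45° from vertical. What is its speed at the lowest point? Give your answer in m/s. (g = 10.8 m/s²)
h = L(1 − cosθ) = 1.5(1 − cos45°) = 0.43934 m
v = √(2gh) = √(2·10.8·0.43934) = 3.081 m/s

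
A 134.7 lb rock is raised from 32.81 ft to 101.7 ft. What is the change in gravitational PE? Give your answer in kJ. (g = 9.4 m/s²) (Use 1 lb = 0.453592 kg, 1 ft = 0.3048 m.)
Convert to SI: m = 61.0988 kg, Δh = 20.9977 m
ΔPE = mgΔh = (61.0988)(9.4)(20.9977) = 12059.6 J = 12.06 kJ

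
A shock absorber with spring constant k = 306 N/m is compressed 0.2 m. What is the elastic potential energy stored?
PE = ½kx² = ½(306)(0.2)² = 6.12 J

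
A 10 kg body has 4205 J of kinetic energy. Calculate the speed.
v = √(2·KE/m) = √(2·4205/10) = 29.0 m/s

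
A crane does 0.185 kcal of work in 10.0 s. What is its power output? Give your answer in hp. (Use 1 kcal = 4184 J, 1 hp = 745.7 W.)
Convert to SI: W = 774.04 J, t = 10.0 s
P = W/t = 774.04/10.0 = 77.404 W = 0.1038 hp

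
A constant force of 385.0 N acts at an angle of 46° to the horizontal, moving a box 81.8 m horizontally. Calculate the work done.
W = F·d·cosθ = (385.0)(81.8)cos(46°) = 21880 J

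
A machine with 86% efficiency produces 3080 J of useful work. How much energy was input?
W_in = W_out/η = 3080/0.86 = 3581 J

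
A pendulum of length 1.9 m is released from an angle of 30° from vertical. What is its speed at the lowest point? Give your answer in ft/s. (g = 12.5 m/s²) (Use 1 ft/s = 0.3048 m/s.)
h = L(1 − cosθ) = 1.9(1 − cos30°) = 0.254552 m
v = √(2gh) = √(2·12.5·0.254552) = 2.52266 m/s = 8.276 ft/s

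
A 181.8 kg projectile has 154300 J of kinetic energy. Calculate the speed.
v = √(2·KE/m) = √(2·154300/181.8) = 41.2 m/s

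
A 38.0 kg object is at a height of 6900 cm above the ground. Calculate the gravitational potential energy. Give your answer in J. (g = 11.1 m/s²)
Convert to SI: m = 38.0 kg, h = 69.0 m
PE = mgh = (38.0)(11.1)(69.0) = 29100 J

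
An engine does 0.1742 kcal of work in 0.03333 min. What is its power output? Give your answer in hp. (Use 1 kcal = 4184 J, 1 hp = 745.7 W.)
Convert to SI: W = 728.853 J, t = 1.9998 s
P = W/t = 728.853/1.9998 = 364.463 W = 0.4888 hp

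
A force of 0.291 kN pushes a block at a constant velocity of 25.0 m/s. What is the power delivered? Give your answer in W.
Convert to SI: F = 291.0 N, v = 25.0 m/s
P = Fv = (291.0)(25.0) = 7275 W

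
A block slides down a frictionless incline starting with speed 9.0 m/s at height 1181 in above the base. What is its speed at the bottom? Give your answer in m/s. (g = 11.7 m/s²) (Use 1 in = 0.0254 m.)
Convert to SI: v₀ = 9.0 m/s, h = 29.9974 m
½mv₀² + mgh = ½mv² ⇒ v = √(v₀² + 2gh) = √(9.0² + 2·11.7·29.9974) = 27.98 m/s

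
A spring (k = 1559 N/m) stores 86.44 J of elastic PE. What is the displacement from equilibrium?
x = √(2·PE/k) = √(2·86.44/1559) = 0.333 m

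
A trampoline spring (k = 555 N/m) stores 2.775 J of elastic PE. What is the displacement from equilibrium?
x = √(2·PE/k) = √(2·2.775/555) = 0.1 m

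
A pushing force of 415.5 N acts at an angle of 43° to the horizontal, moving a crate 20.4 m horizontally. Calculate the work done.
W = F·d·cosθ = (415.5)(20.4)cos(43°) = 6199 J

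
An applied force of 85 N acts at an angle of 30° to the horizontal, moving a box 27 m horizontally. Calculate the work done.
W = F·d·cosθ = (85)(27)cos(30°) = 1988 J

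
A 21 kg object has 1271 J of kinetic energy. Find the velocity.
v = √(2·KE/m) = √(2·1271/21) = 11.0 m/s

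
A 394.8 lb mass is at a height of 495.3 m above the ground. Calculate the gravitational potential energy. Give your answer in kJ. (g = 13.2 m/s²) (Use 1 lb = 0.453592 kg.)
Convert to SI: m = 179.078 kg, h = 495.3 m
PE = mgh = (179.078)(13.2)(495.3) = 1170810 J = 1171 kJ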